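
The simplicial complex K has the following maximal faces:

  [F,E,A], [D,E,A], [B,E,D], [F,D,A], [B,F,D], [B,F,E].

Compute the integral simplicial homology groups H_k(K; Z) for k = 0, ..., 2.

H_0 = Z,  H_1 = 0,  H_2 = Z.

Order the vertices as A < B < D < E < F. Listing each simplex with vertices in this order, K has dimension 2 with simplices:

  0-simplices (5): A, B, D, E, F
  1-simplices (9): AD, AE, AF, BD, BE, BF, DE, DF, EF
  2-simplices (6): ADE, ADF, AEF, BDE, BDF, BEF

giving chain groups C_0 ≅ Z^5, C_1 ≅ Z^9, C_2 ≅ Z^6.

The boundary map ∂_1: C_1 → C_0 is given by ∂[p,q] = [q] − [p]. For instance
  ∂BE = E − B.
As a 5×9 matrix over Z this has rank 4, with invariant factors (1,1,1,1).

∂_2: C_2 → C_1 maps a triangle to the signed sum of its edges. For instance
  ∂ADE = DE − AE + AD,
  ∂BDF = DF − BF + BD.
The resulting 9×6 matrix has rank 5, and its Smith normal form has invariant factors (1,1,1,1,1).

Now H_k = ker ∂_k / im ∂_{k+1}, so:

  H_0: rank C_0 − rank ∂_1 = 5 − 4 = 1, and the invariant factors of ∂_1 are all 1, so H_0 ≅ Z.
  H_1: rank ker ∂_1 − rank ∂_2 = (9 − 4) − 5 = 0, and the invariant factors of ∂_2 are all 1, so H_1 ≅ 0.
  H_2: rank ker ∂_2 − rank ∂_3 = (6 − 5) − 0 = 1, and there is no ∂_3, so H_2 ≅ Z.

(K is a triangulation of the 2-sphere S^2.)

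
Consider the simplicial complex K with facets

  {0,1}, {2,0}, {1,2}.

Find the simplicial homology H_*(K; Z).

Order the vertices as 0 < 1 < 2. Listing each simplex with vertices in this order, K has dimension 1 with simplices:

  0-simplices (3): [0], [1], [2]
  1-simplices (3): [0,1], [0,2], [1,2]

so the chain groups are C_0 ≅ Z^3, C_1 ≅ Z^3.

The boundary map ∂_1: C_1 → C_0 is given by ∂[p,q] = [q] − [p].
This gives a 3×3 integer matrix of rank 2; reducing to Smith normal form yields diagonal entries (1,1).

Now H_k = ker ∂_k / im ∂_{k+1}, so:

  H_0: rank C_0 − rank ∂_1 = 3 − 2 = 1, and the invariant factors of ∂_1 are all 1, so H_0 ≅ Z.
  H_1: rank ker ∂_1 − rank ∂_2 = (3 − 2) − 0 = 1, and there is no ∂_2, so H_1 ≅ Z.

(K is a triangulation of the circle S^1.)

H_0 ≅ Z,  H_1 ≅ Z.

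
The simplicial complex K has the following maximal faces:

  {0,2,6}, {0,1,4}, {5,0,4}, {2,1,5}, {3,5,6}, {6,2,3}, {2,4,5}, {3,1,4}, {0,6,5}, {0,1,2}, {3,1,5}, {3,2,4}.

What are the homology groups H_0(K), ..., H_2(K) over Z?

K has 7 vertices, 18 edges, 12 triangles.
rank ∂_0 = 0, rank ∂_1 = 6 ⇒ b_0 = 7 − 0 − 6 = 1; all invariant factors of ∂_1 are 1 so no torsion. So H_0 = Z.
rank ∂_1 = 6, rank ∂_2 = 12 ⇒ b_1 = 18 − 6 − 12 = 0; ∂_2 has invariant factor(s) [2] giving torsion. So H_1 = Z/2.
rank ∂_2 = 12, rank ∂_3 = 0 ⇒ b_2 = 12 − 12 − 0 = 0. So H_2 = 0.

H_0 = Z,  H_1 = Z/2,  H_2 = 0.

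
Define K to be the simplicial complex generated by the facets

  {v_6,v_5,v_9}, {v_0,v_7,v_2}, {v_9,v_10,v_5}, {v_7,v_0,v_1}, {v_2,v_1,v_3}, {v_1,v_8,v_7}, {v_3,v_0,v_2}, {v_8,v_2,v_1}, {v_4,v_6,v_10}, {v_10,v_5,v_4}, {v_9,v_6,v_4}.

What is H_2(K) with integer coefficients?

H_2 ≅ 0.

We work with the vertex ordering v_0 < v_1 < v_2 < v_3 < v_4 < v_5 < v_6 < v_7 < v_8 < v_9 < v_10. The simplices of K, each written with vertices in increasing order, are:

  0-simplices (11): [v_0], [v_1], [v_2], [v_3], [v_4], [v_5], [v_6], [v_7], [v_8], [v_9], [v_10]
  1-simplices (22): (22 of them)
  2-simplices (11): (11 of them)

giving chain groups C_0 ≅ Z^11, C_1 ≅ Z^22, C_2 ≅ Z^11.

Boundary ∂_1: C_1 → C_0 maps an edge to its endpoints' difference, ∂[p,q] = q − p. For instance
  ∂[v_4,v_5] = [v_5] − [v_4].
The resulting 11×22 matrix has rank 9, and its Smith normal form has invariant factors (1,1,1,1,1,1,1,1,1).

Boundary ∂_2: C_2 → C_1 sends each 2-simplex [p,q,r] to [q,r] − [p,r] + [p,q]. For instance
  ∂[v_4,v_6,v_9] = [v_6,v_9] − [v_4,v_9] + [v_4,v_6],
  ∂[v_1,v_2,v_3] = [v_2,v_3] − [v_1,v_3] + [v_1,v_2].
The 22×11 boundary matrix has rank 11 and Smith normal form diag(1,1,1,1,1,1,1,1,1,1,1).

From H_k ≅ ker(∂_k) / im(∂_{k+1}) we obtain:

  H_2: rank ker ∂_2 − rank ∂_3 = (11 − 11) − 0 = 0, and there is no ∂_3, so H_2 ≅ 0.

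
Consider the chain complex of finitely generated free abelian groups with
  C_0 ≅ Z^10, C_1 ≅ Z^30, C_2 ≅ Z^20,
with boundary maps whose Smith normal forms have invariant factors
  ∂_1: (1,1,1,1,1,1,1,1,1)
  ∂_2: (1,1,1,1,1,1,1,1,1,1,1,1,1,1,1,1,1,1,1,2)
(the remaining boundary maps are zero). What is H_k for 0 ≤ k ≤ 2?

H_0: b_0 = 10 − 0 − 9 = 1; torsion from ∂_1 factors > 1: none. So H_0 ≅ Z.
H_1: b_1 = 30 − 9 − 20 = 1; torsion from ∂_2 factors > 1: [2]. So H_1 ≅ Z × Z/2.
H_2: b_2 = 20 − 20 − 0 = 0; torsion from ∂_3 factors > 1: none. So H_2 ≅ 0.

H_0 ≅ Z,  H_1 ≅ Z × Z/2,  H_2 = 0.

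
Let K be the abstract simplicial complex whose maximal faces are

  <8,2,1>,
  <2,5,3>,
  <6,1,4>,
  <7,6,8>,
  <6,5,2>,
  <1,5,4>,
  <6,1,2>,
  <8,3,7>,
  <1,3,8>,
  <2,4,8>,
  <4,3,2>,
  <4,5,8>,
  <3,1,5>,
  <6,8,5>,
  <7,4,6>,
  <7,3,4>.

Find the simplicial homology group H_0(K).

Order the vertices as 1 < 2 < 3 < 4 < 5 < 6 < 7 < 8. Listing each simplex with vertices in this order, K has dimension 2 with simplices:

  0-simplices (8): [1], [2], [3], [4], [5], [6], [7], [8]
  1-simplices (24): (24 of them)
  2-simplices (16): [1,2,6], [1,2,8], [1,3,5], [1,3,8], [1,4,5], [1,4,6], [2,3,4], [2,3,5], [2,4,8], [2,5,6], [3,4,7], [3,7,8], [4,5,8], [4,6,7], [5,6,8], [6,7,8]

giving chain groups C_0 ≅ Z^8, C_1 ≅ Z^24, C_2 ≅ Z^16.

The boundary map ∂_1: C_1 → C_0 maps an edge to its endpoints' difference, ∂[p,q] = q − p. For instance
  ∂[4,7] = [7] − [4].
As a 8×24 matrix over Z this has rank 7, with invariant factors (1,1,1,1,1,1,1).

Boundary ∂_2: C_2 → C_1 maps a triangle to the signed sum of its edges. For instance
  ∂[1,2,6] = [2,6] − [1,6] + [1,2],
  ∂[2,3,5] = [3,5] − [2,5] + [2,3].
The 24×16 boundary matrix has rank 15 and Smith normal form diag(1,1,1,1,1,1,1,1,1,1,1,1,1,1,1).

Reading off H_k = ker ∂_k / im ∂_{k+1}:

  H_0: rank C_0 − rank ∂_1 = 8 − 7 = 1, and the invariant factors of ∂_1 are all 1, so H_0 = Z.

H_0 = Z.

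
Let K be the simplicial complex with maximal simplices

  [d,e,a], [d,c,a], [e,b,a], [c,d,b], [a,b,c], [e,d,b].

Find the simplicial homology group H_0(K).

Take the total order a < b < c < d < e on the vertex set. Then K (dimension 2) consists of the simplices:

  0-simplices (5): a, b, c, d, e
  1-simplices (9): ab, ac, ad, ae, bc, bd, be, cd, de
  2-simplices (6): abc, abe, acd, ade, bcd, bde

so the chain groups are C_0 ≅ Z^5, C_1 ≅ Z^9, C_2 ≅ Z^6.

∂_1: C_1 → C_0 is given by ∂[p,q] = [q] − [p]. For instance
  ∂ab = b − a.
This gives a 5×9 integer matrix of rank 4; reducing to Smith normal form yields diagonal entries (1,1,1,1).

Boundary ∂_2: C_2 → C_1 maps a triangle to the signed sum of its edges. For instance
  ∂acd = cd − ad + ac,
  ∂bde = de − be + bd.
The resulting 9×6 matrix has rank 5, and its Smith normal form has invariant factors (1,1,1,1,1).

Now H_k = ker ∂_k / im ∂_{k+1}, so:

  H_0: rank C_0 − rank ∂_1 = 5 − 4 = 1, and the invariant factors of ∂_1 are all 1, so H_0 = Z.

H_0 ≅ Z.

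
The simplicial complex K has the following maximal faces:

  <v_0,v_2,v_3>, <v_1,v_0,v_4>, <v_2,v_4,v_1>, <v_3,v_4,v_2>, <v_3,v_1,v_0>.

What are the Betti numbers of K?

b_0 = 1, b_1 = 1, b_2 = 0.

Take the total order v_0 < v_1 < v_2 < v_3 < v_4 on the vertex set. Then K (dimension 2) consists of the simplices:

  0-simplices (5): [v_0], [v_1], [v_2], [v_3], [v_4]
  1-simplices (10): [v_0,v_1], [v_0,v_2], [v_0,v_3], [v_0,v_4], [v_1,v_2], [v_1,v_3], [v_1,v_4], [v_2,v_3], [v_2,v_4], [v_3,v_4]
  2-simplices (5): [v_0,v_1,v_3], [v_0,v_1,v_4], [v_0,v_2,v_3], [v_1,v_2,v_4], [v_2,v_3,v_4]

giving chain groups C_0 ≅ Z^5, C_1 ≅ Z^10, C_2 ≅ Z^5.

The boundary map ∂_1: C_1 → C_0 is given by ∂[p,q] = [q] − [p].
The 5×10 boundary matrix has rank 4 and Smith normal form diag(1,1,1,1).

The boundary map ∂_2: C_2 → C_1 maps a triangle to the signed sum of its edges. For instance
  ∂[v_0,v_2,v_3] = [v_2,v_3] − [v_0,v_3] + [v_0,v_2],
  ∂[v_0,v_1,v_3] = [v_1,v_3] − [v_0,v_3] + [v_0,v_1].
As a 10×5 matrix over Z this has rank 5, with invariant factors (1,1,1,1,1).

Now H_k = ker ∂_k / im ∂_{k+1}, so:

  H_0: rank C_0 − rank ∂_1 = 5 − 4 = 1, and the invariant factors of ∂_1 are all 1, so H_0 = Z.
  H_1: rank ker ∂_1 − rank ∂_2 = (10 − 4) − 5 = 1, and the invariant factors of ∂_2 are all 1, so H_1 = Z.
  H_2: rank ker ∂_2 − rank ∂_3 = (5 − 5) − 0 = 0, and there is no ∂_3, so H_2 = 0.

As a check, the Euler characteristic is 5 − 10 + 5 = 0, which agrees with 1 − 1 + 0 = 0.
(K is a triangulation of the Möbius band.)

Hence the Betti numbers are b_0 = 1, b_1 = 1, b_2 = 0.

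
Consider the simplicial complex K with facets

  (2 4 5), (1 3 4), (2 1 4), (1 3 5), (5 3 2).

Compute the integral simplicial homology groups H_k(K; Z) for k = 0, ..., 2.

H_0 ≅ Z,  H_1 ≅ Z,  H_2 = 0.

Take the total order 1 < 2 < 3 < 4 < 5 on the vertex set. Then K (dimension 2) consists of the simplices:

  0-simplices (5): [1], [2], [3], [4], [5]
  1-simplices (10): [1,2], [1,3], [1,4], [1,5], [2,3], [2,4], [2,5], [3,4], [3,5], [4,5]
  2-simplices (5): [1,2,4], [1,3,4], [1,3,5], [2,3,5], [2,4,5]

so the chain groups are C_0 ≅ Z^5, C_1 ≅ Z^10, C_2 ≅ Z^5.

The boundary map ∂_1: C_1 → C_0 maps an edge to its endpoints' difference, ∂[p,q] = q − p. For instance
  ∂[1,4] = [4] − [1].
The resulting 5×10 matrix has rank 4, and its Smith normal form has invariant factors (1,1,1,1).

Boundary ∂_2: C_2 → C_1 sends each 2-simplex [p,q,r] to [q,r] − [p,r] + [p,q]. For instance
  ∂[1,3,4] = [3,4] − [1,4] + [1,3],
  ∂[1,3,5] = [3,5] − [1,5] + [1,3].
The resulting 10×5 matrix has rank 5, and its Smith normal form has invariant factors (1,1,1,1,1).

Now H_k = ker ∂_k / im ∂_{k+1}, so:

  H_0: rank C_0 − rank ∂_1 = 5 − 4 = 1, and the invariant factors of ∂_1 are all 1, so H_0 = Z.
  H_1: rank ker ∂_1 − rank ∂_2 = (10 − 4) − 5 = 1, and the invariant factors of ∂_2 are all 1, so H_1 = Z.
  H_2: rank ker ∂_2 − rank ∂_3 = (5 − 5) − 0 = 0, and there is no ∂_3, so H_2 = 0.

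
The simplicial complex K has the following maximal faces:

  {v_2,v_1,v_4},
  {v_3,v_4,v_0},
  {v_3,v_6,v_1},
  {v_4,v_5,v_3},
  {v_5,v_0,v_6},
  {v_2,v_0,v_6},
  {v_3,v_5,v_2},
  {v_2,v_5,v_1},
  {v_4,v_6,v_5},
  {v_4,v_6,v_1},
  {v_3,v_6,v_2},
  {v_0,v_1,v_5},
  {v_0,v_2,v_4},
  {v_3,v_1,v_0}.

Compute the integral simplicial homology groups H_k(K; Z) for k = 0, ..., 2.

H_0 = Z,  H_1 = Z^2,  H_2 = Z.

Order the vertices as v_0 < v_1 < v_2 < v_3 < v_4 < v_5 < v_6. Listing each simplex with vertices in this order, K has dimension 2 with simplices:

  0-simplices (7): [v_0], [v_1], [v_2], [v_3], [v_4], [v_5], [v_6]
  1-simplices (21): (21 of them)
  2-simplices (14): (14 of them)

Hence C_0 ≅ Z^7, C_1 ≅ Z^21, C_2 ≅ Z^14.

The boundary map ∂_1: C_1 → C_0 sends each edge [p,q] (with p < q) to q − p.
As a 7×21 matrix over Z this has rank 6, with invariant factors (1,1,1,1,1,1).

Boundary ∂_2: C_2 → C_1 acts by ∂[p,q,r] = [q,r] − [p,r] + [p,q]. For instance
  ∂[v_0,v_3,v_4] = [v_3,v_4] − [v_0,v_4] + [v_0,v_3],
  ∂[v_0,v_2,v_4] = [v_2,v_4] − [v_0,v_4] + [v_0,v_2].
As a 21×14 matrix over Z this has rank 13, with invariant factors (1,1,1,1,1,1,1,1,1,1,1,1,1).

Computing H_k = (kernel of ∂_k) / (image of ∂_{k+1}):

  H_0: rank C_0 − rank ∂_1 = 7 − 6 = 1, and the invariant factors of ∂_1 are all 1, so H_0 ≅ Z.
  H_1: rank ker ∂_1 − rank ∂_2 = (21 − 6) − 13 = 2, and the invariant factors of ∂_2 are all 1, so H_1 ≅ Z^2.
  H_2: rank ker ∂_2 − rank ∂_3 = (14 − 13) − 0 = 1, and there is no ∂_3, so H_2 ≅ Z.

(K is a triangulation of the torus T^2.)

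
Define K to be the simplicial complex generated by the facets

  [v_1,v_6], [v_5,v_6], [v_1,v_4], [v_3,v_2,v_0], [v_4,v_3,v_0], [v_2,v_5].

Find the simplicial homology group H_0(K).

Fix the vertex order v_0 < v_1 < v_2 < v_3 < v_4 < v_5 < v_6 and write every simplex with vertices in increasing order. Then dim K = 2 and the simplices of K are:

  0-simplices (7): [v_0], [v_1], [v_2], [v_3], [v_4], [v_5], [v_6]
  1-simplices (9): [v_0,v_2], [v_0,v_3], [v_0,v_4], [v_1,v_4], [v_1,v_6], [v_2,v_3], [v_2,v_5], [v_3,v_4], [v_5,v_6]
  2-simplices (2): [v_0,v_2,v_3], [v_0,v_3,v_4]

giving chain groups C_0 ≅ Z^7, C_1 ≅ Z^9, C_2 ≅ Z^2.

∂_1: C_1 → C_0 maps an edge to its endpoints' difference, ∂[p,q] = q − p. For instance
  ∂[v_0,v_4] = [v_4] − [v_0].
This gives a 7×9 integer matrix of rank 6; reducing to Smith normal form yields diagonal entries (1,1,1,1,1,1).

The boundary map ∂_2: C_2 → C_1 acts by ∂[p,q,r] = [q,r] − [p,r] + [p,q]. For instance
  ∂[v_0,v_3,v_4] = [v_3,v_4] − [v_0,v_4] + [v_0,v_3],
  ∂[v_0,v_2,v_3] = [v_2,v_3] − [v_0,v_3] + [v_0,v_2].
This gives a 9×2 integer matrix of rank 2; reducing to Smith normal form yields diagonal entries (1,1).

From H_k ≅ ker(∂_k) / im(∂_{k+1}) we obtain:

  H_0: rank C_0 − rank ∂_1 = 7 − 6 = 1, and the invariant factors of ∂_1 are all 1, so H_0 ≅ Z.

H_0 = Z.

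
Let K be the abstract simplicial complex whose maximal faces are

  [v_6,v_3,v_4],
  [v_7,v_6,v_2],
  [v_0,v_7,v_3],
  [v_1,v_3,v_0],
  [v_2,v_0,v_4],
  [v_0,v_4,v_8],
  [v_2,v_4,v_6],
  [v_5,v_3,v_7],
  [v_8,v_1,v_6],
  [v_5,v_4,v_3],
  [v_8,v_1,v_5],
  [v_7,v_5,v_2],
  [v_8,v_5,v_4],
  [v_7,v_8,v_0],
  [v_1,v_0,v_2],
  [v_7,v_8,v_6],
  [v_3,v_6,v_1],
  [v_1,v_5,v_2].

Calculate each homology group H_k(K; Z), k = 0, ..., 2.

Fix the vertex order v_0 < v_1 < v_2 < v_3 < v_4 < v_5 < v_6 < v_7 < v_8 and write every simplex with vertices in increasing order. Then dim K = 2 and the simplices of K are:

  0-simplices (9): [v_0], [v_1], [v_2], [v_3], [v_4], [v_5], [v_6], [v_7], [v_8]
  1-simplices (27): (27 of them)
  2-simplices (18): (18 of them)

giving chain groups C_0 ≅ Z^9, C_1 ≅ Z^27, C_2 ≅ Z^18.

Boundary ∂_1: C_1 → C_0 is given by ∂[p,q] = [q] − [p]. For instance
  ∂[v_4,v_6] = [v_6] − [v_4].
The resulting 9×27 matrix has rank 8, and its Smith normal form has invariant factors (1,1,1,1,1,1,1,1).

The boundary map ∂_2: C_2 → C_1 sends each 2-simplex [p,q,r] to [q,r] − [p,r] + [p,q]. For instance
  ∂[v_0,v_4,v_8] = [v_4,v_8] − [v_0,v_8] + [v_0,v_4],
  ∂[v_2,v_4,v_6] = [v_4,v_6] − [v_2,v_6] + [v_2,v_4].
The 27×18 boundary matrix has rank 17 and Smith normal form diag(1,1,1,1,1,1,1,1,1,1,1,1,1,1,1,1,1).

Reading off H_k = ker ∂_k / im ∂_{k+1}:

  H_0: rank C_0 − rank ∂_1 = 9 − 8 = 1, and the invariant factors of ∂_1 are all 1, so H_0 = Z.
  H_1: rank ker ∂_1 − rank ∂_2 = (27 − 8) − 17 = 2, and the invariant factors of ∂_2 are all 1, so H_1 = Z^2.
  H_2: rank ker ∂_2 − rank ∂_3 = (18 − 17) − 0 = 1, and there is no ∂_3, so H_2 = Z.

As a check, the Euler characteristic is 9 − 27 + 18 = 0, which agrees with 1 − 2 + 1 = 0.

H_0 ≅ Z,  H_1 ≅ Z^2,  H_2 ≅ Z.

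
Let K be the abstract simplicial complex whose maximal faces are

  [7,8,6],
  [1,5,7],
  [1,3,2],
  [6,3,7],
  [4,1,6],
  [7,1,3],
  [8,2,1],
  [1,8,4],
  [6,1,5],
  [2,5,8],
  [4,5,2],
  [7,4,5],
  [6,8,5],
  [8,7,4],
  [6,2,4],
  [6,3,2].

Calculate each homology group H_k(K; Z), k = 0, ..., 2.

H_0 = Z,  H_1 = Z^2,  H_2 = Z.

We work with the vertex ordering 1 < 2 < 3 < 4 < 5 < 6 < 7 < 8. The simplices of K, each written with vertices in increasing order, are:

  0-simplices (8): [1], [2], [3], [4], [5], [6], [7], [8]
  1-simplices (24): (24 of them)
  2-simplices (16): [1,2,3], [1,2,8], [1,3,7], [1,4,6], [1,4,8], [1,5,6], [1,5,7], [2,3,6], [2,4,5], [2,4,6], [2,5,8], [3,6,7], [4,5,7], [4,7,8], [5,6,8], [6,7,8]

so the chain groups are C_0 ≅ Z^8, C_1 ≅ Z^24, C_2 ≅ Z^16.

The boundary map ∂_1: C_1 → C_0 maps an edge to its endpoints' difference, ∂[p,q] = q − p.
The 8×24 boundary matrix has rank 7 and Smith normal form diag(1,1,1,1,1,1,1).

Boundary ∂_2: C_2 → C_1 sends each 2-simplex [p,q,r] to [q,r] − [p,r] + [p,q]. For instance
  ∂[5,6,8] = [6,8] − [5,8] + [5,6],
  ∂[2,4,5] = [4,5] − [2,5] + [2,4].
The resulting 24×16 matrix has rank 15, and its Smith normal form has invariant factors (1,1,1,1,1,1,1,1,1,1,1,1,1,1,1).

Now H_k = ker ∂_k / im ∂_{k+1}, so:

  H_0: rank C_0 − rank ∂_1 = 8 − 7 = 1, and the invariant factors of ∂_1 are all 1, so H_0 ≅ Z.
  H_1: rank ker ∂_1 − rank ∂_2 = (24 − 7) − 15 = 2, and the invariant factors of ∂_2 are all 1, so H_1 ≅ Z^2.
  H_2: rank ker ∂_2 − rank ∂_3 = (16 − 15) − 0 = 1, and there is no ∂_3, so H_2 ≅ Z.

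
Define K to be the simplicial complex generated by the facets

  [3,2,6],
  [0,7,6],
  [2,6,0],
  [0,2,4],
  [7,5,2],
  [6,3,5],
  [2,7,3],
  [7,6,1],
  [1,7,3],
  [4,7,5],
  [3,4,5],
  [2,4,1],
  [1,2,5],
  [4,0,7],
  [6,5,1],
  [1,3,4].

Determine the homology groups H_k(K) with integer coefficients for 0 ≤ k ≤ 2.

Fix the vertex order 0 < 1 < 2 < 3 < 4 < 5 < 6 < 7 and write every simplex with vertices in increasing order. Then dim K = 2 and the simplices of K are:

  0-simplices (8): [0], [1], [2], [3], [4], [5], [6], [7]
  1-simplices (24): (24 of them)
  2-simplices (16): [0,2,4], [0,2,6], [0,4,7], [0,6,7], [1,2,4], [1,2,5], [1,3,4], [1,3,7], [1,5,6], [1,6,7], [2,3,6], [2,3,7], [2,5,7], [3,4,5], [3,5,6], [4,5,7]

giving chain groups C_0 ≅ Z^8, C_1 ≅ Z^24, C_2 ≅ Z^16.

Boundary ∂_1: C_1 → C_0 maps an edge to its endpoints' difference, ∂[p,q] = q − p.
As a 8×24 matrix over Z this has rank 7, with invariant factors (1,1,1,1,1,1,1).

∂_2: C_2 → C_1 acts by ∂[p,q,r] = [q,r] − [p,r] + [p,q]. For instance
  ∂[2,5,7] = [5,7] − [2,7] + [2,5],
  ∂[3,5,6] = [5,6] − [3,6] + [3,5].
As a 24×16 matrix over Z this has rank 15, with invariant factors (1,1,1,1,1,1,1,1,1,1,1,1,1,1,1).

Now H_k = ker ∂_k / im ∂_{k+1}, so:

  H_0: rank C_0 − rank ∂_1 = 8 − 7 = 1, and the invariant factors of ∂_1 are all 1, so H_0 ≅ Z.
  H_1: rank ker ∂_1 − rank ∂_2 = (24 − 7) − 15 = 2, and the invariant factors of ∂_2 are all 1, so H_1 ≅ Z^2.
  H_2: rank ker ∂_2 − rank ∂_3 = (16 − 15) − 0 = 1, and there is no ∂_3, so H_2 ≅ Z.

As a check, the Euler characteristic is 8 − 24 + 16 = 0, which agrees with 1 − 2 + 1 = 0.

H_0 ≅ Z,  H_1 ≅ Z^2,  H_2 ≅ Z.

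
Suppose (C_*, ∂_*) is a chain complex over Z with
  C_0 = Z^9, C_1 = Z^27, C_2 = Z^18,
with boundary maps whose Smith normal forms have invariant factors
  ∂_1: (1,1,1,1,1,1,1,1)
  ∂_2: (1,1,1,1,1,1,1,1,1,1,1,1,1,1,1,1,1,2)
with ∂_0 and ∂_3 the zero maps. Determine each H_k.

H_0: b_0 = 9 − 0 − 8 = 1; torsion from ∂_1 factors > 1: none. So H_0 ≅ Z.
H_1: b_1 = 27 − 8 − 18 = 1; torsion from ∂_2 factors > 1: [2]. So H_1 ≅ Z ⊕ Z_2.
H_2: b_2 = 18 − 18 − 0 = 0; torsion from ∂_3 factors > 1: none. So H_2 ≅ 0.

H_0 ≅ Z,  H_1 ≅ Z ⊕ Z_2,  H_2 = 0.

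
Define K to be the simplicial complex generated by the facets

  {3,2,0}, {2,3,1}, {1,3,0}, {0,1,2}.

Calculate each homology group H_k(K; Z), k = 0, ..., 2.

H_0 = Z,  H_1 = 0,  H_2 = Z.

We work with the vertex ordering 0 < 1 < 2 < 3. The simplices of K, each written with vertices in increasing order, are:

  0-simplices (4): [0], [1], [2], [3]
  1-simplices (6): [0,1], [0,2], [0,3], [1,2], [1,3], [2,3]
  2-simplices (4): [0,1,2], [0,1,3], [0,2,3], [1,2,3]

so the chain groups are C_0 ≅ Z^4, C_1 ≅ Z^6, C_2 ≅ Z^4.

∂_1: C_1 → C_0 is given by ∂[p,q] = [q] − [p]. For instance
  ∂[0,2] = [2] − [0].
As a 4×6 matrix over Z this has rank 3, with invariant factors (1,1,1).

Boundary ∂_2: C_2 → C_1 acts by ∂[p,q,r] = [q,r] − [p,r] + [p,q]. For instance
  ∂[0,2,3] = [2,3] − [0,3] + [0,2],
  ∂[0,1,2] = [1,2] − [0,2] + [0,1].
The resulting 6×4 matrix has rank 3, and its Smith normal form has invariant factors (1,1,1).

Computing H_k = (kernel of ∂_k) / (image of ∂_{k+1}):

  H_0: rank C_0 − rank ∂_1 = 4 − 3 = 1, and the invariant factors of ∂_1 are all 1, so H_0 ≅ Z.
  H_1: rank ker ∂_1 − rank ∂_2 = (6 − 3) − 3 = 0, and the invariant factors of ∂_2 are all 1, so H_1 ≅ 0.
  H_2: rank ker ∂_2 − rank ∂_3 = (4 − 3) − 0 = 1, and there is no ∂_3, so H_2 ≅ Z.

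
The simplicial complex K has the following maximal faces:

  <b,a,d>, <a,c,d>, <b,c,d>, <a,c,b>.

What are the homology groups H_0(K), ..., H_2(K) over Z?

H_0 = Z,  H_1 = 0,  H_2 = Z.

Take the total order a < b < c < d on the vertex set. Then K (dimension 2) consists of the simplices:

  0-simplices (4): a, b, c, d
  1-simplices (6): ab, ac, ad, bc, bd, cd
  2-simplices (4): abc, abd, acd, bcd

Hence C_0 ≅ Z^4, C_1 ≅ Z^6, C_2 ≅ Z^4.

Boundary ∂_1: C_1 → C_0 is given by ∂[p,q] = [q] − [p].
As a 4×6 matrix over Z this has rank 3, with invariant factors (1,1,1).

∂_2: C_2 → C_1 acts by ∂[p,q,r] = [q,r] − [p,r] + [p,q]. For instance
  ∂abc = bc − ac + ab,
  ∂acd = cd − ad + ac.
As a 6×4 matrix over Z this has rank 3, with invariant factors (1,1,1).

Reading off H_k = ker ∂_k / im ∂_{k+1}:

  H_0: rank C_0 − rank ∂_1 = 4 − 3 = 1, and the invariant factors of ∂_1 are all 1, so H_0 = Z.
  H_1: rank ker ∂_1 − rank ∂_2 = (6 − 3) − 3 = 0, and the invariant factors of ∂_2 are all 1, so H_1 = 0.
  H_2: rank ker ∂_2 − rank ∂_3 = (4 − 3) − 0 = 1, and there is no ∂_3, so H_2 = Z.

As a check, the Euler characteristic is 4 − 6 + 4 = 2, which agrees with 1 − 0 + 1 = 2.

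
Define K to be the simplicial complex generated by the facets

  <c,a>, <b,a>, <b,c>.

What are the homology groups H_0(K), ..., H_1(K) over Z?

K has 3 vertices, 3 edges.
rank ∂_0 = 0, rank ∂_1 = 2 ⇒ b_0 = 3 − 0 − 2 = 1; all invariant factors of ∂_1 are 1 so no torsion. So H_0 = Z.
rank ∂_1 = 2, rank ∂_2 = 0 ⇒ b_1 = 3 − 2 − 0 = 1. So H_1 = Z.

H_0 ≅ Z,  H_1 ≅ Z.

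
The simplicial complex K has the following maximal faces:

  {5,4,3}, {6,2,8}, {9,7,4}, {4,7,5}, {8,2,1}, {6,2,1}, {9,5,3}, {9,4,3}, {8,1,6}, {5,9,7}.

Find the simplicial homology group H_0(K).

Fix the vertex order 1 < 2 < 3 < 4 < 5 < 6 < 7 < 8 < 9 and write every simplex with vertices in increasing order. Then dim K = 2 and the simplices of K are:

  0-simplices (9): [1], [2], [3], [4], [5], [6], [7], [8], [9]
  1-simplices (15): [1,2], [1,6], [1,8], [2,6], [2,8], [3,4], [3,5], [3,9], [4,5], [4,7], [4,9], [5,7], [5,9], [6,8], [7,9]
  2-simplices (10): [1,2,6], [1,2,8], [1,6,8], [2,6,8], [3,4,5], [3,4,9], [3,5,9], [4,5,7], [4,7,9], [5,7,9]

so the chain groups are C_0 ≅ Z^9, C_1 ≅ Z^15, C_2 ≅ Z^10.

∂_1: C_1 → C_0 is given by ∂[p,q] = [q] − [p]. For instance
  ∂[1,2] = [2] − [1].
This gives a 9×15 integer matrix of rank 7; reducing to Smith normal form yields diagonal entries (1,1,1,1,1,1,1).

The boundary map ∂_2: C_2 → C_1 acts by ∂[p,q,r] = [q,r] − [p,r] + [p,q]. For instance
  ∂[2,6,8] = [6,8] − [2,8] + [2,6],
  ∂[3,4,5] = [4,5] − [3,5] + [3,4].
The 15×10 boundary matrix has rank 8 and Smith normal form diag(1,1,1,1,1,1,1,1).

Now H_k = ker ∂_k / im ∂_{k+1}, so:

  H_0: rank C_0 − rank ∂_1 = 9 − 7 = 2, and the invariant factors of ∂_1 are all 1, so H_0 = Z^2.

H_0 ≅ Z^2.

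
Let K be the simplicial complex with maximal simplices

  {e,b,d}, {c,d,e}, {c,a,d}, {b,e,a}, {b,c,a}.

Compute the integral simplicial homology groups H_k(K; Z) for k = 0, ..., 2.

We work with the vertex ordering a < b < c < d < e. The simplices of K, each written with vertices in increasing order, are:

  0-simplices (5): a, b, c, d, e
  1-simplices (10): ab, ac, ad, ae, bc, bd, be, cd, ce, de
  2-simplices (5): abc, abe, acd, bde, cde

Hence C_0 ≅ Z^5, C_1 ≅ Z^10, C_2 ≅ Z^5.

The boundary map ∂_1: C_1 → C_0 maps an edge to its endpoints' difference, ∂[p,q] = q − p. For instance
  ∂ac = c − a.
The resulting 5×10 matrix has rank 4, and its Smith normal form has invariant factors (1,1,1,1).

The boundary map ∂_2: C_2 → C_1 sends each 2-simplex [p,q,r] to [q,r] − [p,r] + [p,q]. For instance
  ∂cde = de − ce + cd,
  ∂abc = bc − ac + ab.
The 10×5 boundary matrix has rank 5 and Smith normal form diag(1,1,1,1,1).

Now H_k = ker ∂_k / im ∂_{k+1}, so:

  H_0: rank C_0 − rank ∂_1 = 5 − 4 = 1, and the invariant factors of ∂_1 are all 1, so H_0 ≅ Z.
  H_1: rank ker ∂_1 − rank ∂_2 = (10 − 4) − 5 = 1, and the invariant factors of ∂_2 are all 1, so H_1 ≅ Z.
  H_2: rank ker ∂_2 − rank ∂_3 = (5 − 5) − 0 = 0, and there is no ∂_3, so H_2 ≅ 0.

H_0 = Z,  H_1 = Z,  H_2 = 0.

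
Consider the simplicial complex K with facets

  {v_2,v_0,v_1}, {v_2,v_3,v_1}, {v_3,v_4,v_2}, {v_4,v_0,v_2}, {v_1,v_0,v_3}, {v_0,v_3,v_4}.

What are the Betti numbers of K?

Take the total order v_0 < v_1 < v_2 < v_3 < v_4 on the vertex set. Then K (dimension 2) consists of the simplices:

  0-simplices (5): [v_0], [v_1], [v_2], [v_3], [v_4]
  1-simplices (9): [v_0,v_1], [v_0,v_2], [v_0,v_3], [v_0,v_4], [v_1,v_2], [v_1,v_3], [v_2,v_3], [v_2,v_4], [v_3,v_4]
  2-simplices (6): [v_0,v_1,v_2], [v_0,v_1,v_3], [v_0,v_2,v_4], [v_0,v_3,v_4], [v_1,v_2,v_3], [v_2,v_3,v_4]

Hence C_0 ≅ Z^5, C_1 ≅ Z^9, C_2 ≅ Z^6.

The boundary map ∂_1: C_1 → C_0 maps an edge to its endpoints' difference, ∂[p,q] = q − p.
The 5×9 boundary matrix has rank 4 and Smith normal form diag(1,1,1,1).

Boundary ∂_2: C_2 → C_1 maps a triangle to the signed sum of its edges. For instance
  ∂[v_0,v_1,v_2] = [v_1,v_2] − [v_0,v_2] + [v_0,v_1],
  ∂[v_0,v_1,v_3] = [v_1,v_3] − [v_0,v_3] + [v_0,v_1].
The resulting 9×6 matrix has rank 5, and its Smith normal form has invariant factors (1,1,1,1,1).

Computing H_k = (kernel of ∂_k) / (image of ∂_{k+1}):

  H_0: rank C_0 − rank ∂_1 = 5 − 4 = 1, and the invariant factors of ∂_1 are all 1, so H_0 = Z.
  H_1: rank ker ∂_1 − rank ∂_2 = (9 − 4) − 5 = 0, and the invariant factors of ∂_2 are all 1, so H_1 = 0.
  H_2: rank ker ∂_2 − rank ∂_3 = (6 − 5) − 0 = 1, and there is no ∂_3, so H_2 = Z.

Hence the Betti numbers are b_0 = 1, b_1 = 0, b_2 = 1.

b_0 = 1, b_1 = 0, b_2 = 1.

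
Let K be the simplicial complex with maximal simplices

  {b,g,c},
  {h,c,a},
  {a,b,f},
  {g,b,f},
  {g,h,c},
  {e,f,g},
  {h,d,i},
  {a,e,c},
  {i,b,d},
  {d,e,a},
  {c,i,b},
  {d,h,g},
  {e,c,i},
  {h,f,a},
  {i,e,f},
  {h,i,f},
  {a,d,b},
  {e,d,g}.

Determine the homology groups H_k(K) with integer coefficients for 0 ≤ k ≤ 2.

H_0 ≅ Z,  H_1 ≅ Z^2,  H_2 ≅ Z.

We work with the vertex ordering a < b < c < d < e < f < g < h < i. The simplices of K, each written with vertices in increasing order, are:

  0-simplices (9): a, b, c, d, e, f, g, h, i
  1-simplices (27): ab, ac, ad, ae, af, ah, bc, bd, bf, bg, bi, ce, cg, ch, ci, de, dg, dh, di, ef, eg, ei, fg, fh, fi, gh, hi
  2-simplices (18): abd, abf, ace, ach, ade, afh, bcg, bci, bdi, bfg, cei, cgh, deg, dgh, dhi, efg, efi, fhi

Hence C_0 ≅ Z^9, C_1 ≅ Z^27, C_2 ≅ Z^18.

Boundary ∂_1: C_1 → C_0 maps an edge to its endpoints' difference, ∂[p,q] = q − p.
The 9×27 boundary matrix has rank 8 and Smith normal form diag(1,1,1,1,1,1,1,1).

The boundary map ∂_2: C_2 → C_1 maps a triangle to the signed sum of its edges. For instance
  ∂abf = bf − af + ab,
  ∂abd = bd − ad + ab.
The 27×18 boundary matrix has rank 17 and Smith normal form diag(1,1,1,1,1,1,1,1,1,1,1,1,1,1,1,1,1).

From H_k ≅ ker(∂_k) / im(∂_{k+1}) we obtain:

  H_0: rank C_0 − rank ∂_1 = 9 − 8 = 1, and the invariant factors of ∂_1 are all 1, so H_0 ≅ Z.
  H_1: rank ker ∂_1 − rank ∂_2 = (27 − 8) − 17 = 2, and the invariant factors of ∂_2 are all 1, so H_1 ≅ Z^2.
  H_2: rank ker ∂_2 − rank ∂_3 = (18 − 17) − 0 = 1, and there is no ∂_3, so H_2 ≅ Z.

As a check, the Euler characteristic is 9 − 27 + 18 = 0, which agrees with 1 − 2 + 1 = 0.
(K is a triangulation of the torus T^2.)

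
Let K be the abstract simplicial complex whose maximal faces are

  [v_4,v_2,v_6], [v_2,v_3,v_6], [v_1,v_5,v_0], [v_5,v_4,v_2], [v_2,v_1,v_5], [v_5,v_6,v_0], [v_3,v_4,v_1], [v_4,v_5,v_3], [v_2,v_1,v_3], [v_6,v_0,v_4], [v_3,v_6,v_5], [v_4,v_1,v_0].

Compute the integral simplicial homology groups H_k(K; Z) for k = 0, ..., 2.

H_0 ≅ Z,  H_1 ≅ Z/2,  H_2 = 0.

Take the total order v_0 < v_1 < v_2 < v_3 < v_4 < v_5 < v_6 on the vertex set. Then K (dimension 2) consists of the simplices:

  0-simplices (7): [v_0], [v_1], [v_2], [v_3], [v_4], [v_5], [v_6]
  1-simplices (18): (18 of them)
  2-simplices (12): (12 of them)

giving chain groups C_0 ≅ Z^7, C_1 ≅ Z^18, C_2 ≅ Z^12.

Boundary ∂_1: C_1 → C_0 sends each edge [p,q] (with p < q) to q − p. For instance
  ∂[v_3,v_4] = [v_4] − [v_3].
The resulting 7×18 matrix has rank 6, and its Smith normal form has invariant factors (1,1,1,1,1,1).

Boundary ∂_2: C_2 → C_1 maps a triangle to the signed sum of its edges. For instance
  ∂[v_0,v_1,v_5] = [v_1,v_5] − [v_0,v_5] + [v_0,v_1],
  ∂[v_0,v_5,v_6] = [v_5,v_6] − [v_0,v_6] + [v_0,v_5].
This gives a 18×12 integer matrix of rank 12; reducing to Smith normal form yields diagonal entries (1,1,1,1,1,1,1,1,1,1,1,2).

Reading off H_k = ker ∂_k / im ∂_{k+1}:

  H_0: rank C_0 − rank ∂_1 = 7 − 6 = 1, and the invariant factors of ∂_1 are all 1, so H_0 ≅ Z.
  H_1: rank ker ∂_1 − rank ∂_2 = (18 − 6) − 12 = 0, and ∂_2 has invariant factor 2 > 1, so H_1 ≅ Z/2.
  H_2: rank ker ∂_2 − rank ∂_3 = (12 − 12) − 0 = 0, and there is no ∂_3, so H_2 ≅ 0.

As a check, the Euler characteristic is 7 − 18 + 12 = 1, which agrees with 1 − 0 + 0 = 1.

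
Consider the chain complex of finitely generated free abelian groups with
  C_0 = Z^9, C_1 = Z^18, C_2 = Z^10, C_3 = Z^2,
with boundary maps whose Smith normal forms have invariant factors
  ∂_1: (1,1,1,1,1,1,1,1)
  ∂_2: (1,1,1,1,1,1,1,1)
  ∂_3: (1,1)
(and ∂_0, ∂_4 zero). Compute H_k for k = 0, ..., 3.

H_0: b_0 = 9 − 0 − 8 = 1; torsion from ∂_1 factors > 1: none. So H_0 ≅ Z.
H_1: b_1 = 18 − 8 − 8 = 2; torsion from ∂_2 factors > 1: none. So H_1 ≅ Z^2.
H_2: b_2 = 10 − 8 − 2 = 0; torsion from ∂_3 factors > 1: none. So H_2 ≅ 0.
H_3: b_3 = 2 − 2 − 0 = 0; torsion from ∂_4 factors > 1: none. So H_3 ≅ 0.

H_0 ≅ Z,  H_1 ≅ Z^2,  H_2 = 0,  H_3 = 0.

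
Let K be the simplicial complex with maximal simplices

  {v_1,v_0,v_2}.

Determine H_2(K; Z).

We work with the vertex ordering v_0 < v_1 < v_2. The simplices of K, each written with vertices in increasing order, are:

  0-simplices (3): [v_0], [v_1], [v_2]
  1-simplices (3): [v_0,v_1], [v_0,v_2], [v_1,v_2]
  2-simplices (1): [v_0,v_1,v_2]

Hence C_0 ≅ Z^3, C_1 ≅ Z^3, C_2 ≅ Z^1.

The boundary map ∂_1: C_1 → C_0 is given by ∂[p,q] = [q] − [p].
The 3×3 boundary matrix has rank 2 and Smith normal form diag(1,1).

Boundary ∂_2: C_2 → C_1 maps a triangle to the signed sum of its edges. For instance
  ∂[v_0,v_1,v_2] = [v_1,v_2] − [v_0,v_2] + [v_0,v_1].
The resulting 3×1 matrix has rank 1, and its Smith normal form has invariant factors (1).

Now H_k = ker ∂_k / im ∂_{k+1}, so:

  H_2: rank ker ∂_2 − rank ∂_3 = (1 − 1) − 0 = 0, and there is no ∂_3, so H_2 = 0.

H_2 ≅ 0.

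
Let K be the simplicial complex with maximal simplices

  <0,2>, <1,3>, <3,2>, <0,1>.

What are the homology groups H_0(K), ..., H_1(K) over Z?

H_0 ≅ Z,  H_1 ≅ Z.

We work with the vertex ordering 0 < 1 < 2 < 3. The simplices of K, each written with vertices in increasing order, are:

  0-simplices (4): [0], [1], [2], [3]
  1-simplices (4): [0,1], [0,2], [1,3], [2,3]

giving chain groups C_0 ≅ Z^4, C_1 ≅ Z^4.

The boundary map ∂_1: C_1 → C_0 sends each edge [p,q] (with p < q) to q − p. For instance
  ∂[1,3] = [3] − [1].
The resulting 4×4 matrix has rank 3, and its Smith normal form has invariant factors (1,1,1).

From H_k ≅ ker(∂_k) / im(∂_{k+1}) we obtain:

  H_0: rank C_0 − rank ∂_1 = 4 − 3 = 1, and the invariant factors of ∂_1 are all 1, so H_0 ≅ Z.
  H_1: rank ker ∂_1 − rank ∂_2 = (4 − 3) − 0 = 1, and there is no ∂_2, so H_1 ≅ Z.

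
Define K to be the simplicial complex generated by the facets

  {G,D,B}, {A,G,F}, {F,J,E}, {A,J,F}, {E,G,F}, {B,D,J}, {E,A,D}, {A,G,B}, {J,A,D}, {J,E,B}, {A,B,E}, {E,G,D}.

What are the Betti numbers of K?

b_0 = 1, b_1 = 0, b_2 = 0.

We work with the vertex ordering A < B < D < E < F < G < J. The simplices of K, each written with vertices in increasing order, are:

  0-simplices (7): A, B, D, E, F, G, J
  1-simplices (18): AB, AD, AE, AF, AG, AJ, BD, BE, BG, BJ, DE, DG, DJ, EF, EG, EJ, FG, FJ
  2-simplices (12): ABE, ABG, ADE, ADJ, AFG, AFJ, BDG, BDJ, BEJ, DEG, EFG, EFJ

so the chain groups are C_0 ≅ Z^7, C_1 ≅ Z^18, C_2 ≅ Z^12.

The boundary map ∂_1: C_1 → C_0 is given by ∂[p,q] = [q] − [p].
The 7×18 boundary matrix has rank 6 and Smith normal form diag(1,1,1,1,1,1).

The boundary map ∂_2: C_2 → C_1 sends each 2-simplex [p,q,r] to [q,r] − [p,r] + [p,q]. For instance
  ∂ADE = DE − AE + AD,
  ∂DEG = EG − DG + DE.
This gives a 18×12 integer matrix of rank 12; reducing to Smith normal form yields diagonal entries (1,1,1,1,1,1,1,1,1,1,1,2).

Reading off H_k = ker ∂_k / im ∂_{k+1}:

  H_0: rank C_0 − rank ∂_1 = 7 − 6 = 1, and the invariant factors of ∂_1 are all 1, so H_0 = Z.
  H_1: rank ker ∂_1 − rank ∂_2 = (18 − 6) − 12 = 0, and ∂_2 has invariant factor 2 > 1, so H_1 = Z/2Z.
  H_2: rank ker ∂_2 − rank ∂_3 = (12 − 12) − 0 = 0, and there is no ∂_3, so H_2 = 0.

Hence the Betti numbers are b_0 = 1, b_1 = 0, b_2 = 0.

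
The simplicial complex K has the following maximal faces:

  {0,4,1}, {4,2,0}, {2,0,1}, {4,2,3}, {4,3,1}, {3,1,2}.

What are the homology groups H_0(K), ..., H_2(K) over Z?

H_0 ≅ Z,  H_1 = 0,  H_2 ≅ Z.

Order the vertices as 0 < 1 < 2 < 3 < 4. Listing each simplex with vertices in this order, K has dimension 2 with simplices:

  0-simplices (5): [0], [1], [2], [3], [4]
  1-simplices (9): [0,1], [0,2], [0,4], [1,2], [1,3], [1,4], [2,3], [2,4], [3,4]
  2-simplices (6): [0,1,2], [0,1,4], [0,2,4], [1,2,3], [1,3,4], [2,3,4]

giving chain groups C_0 ≅ Z^5, C_1 ≅ Z^9, C_2 ≅ Z^6.

Boundary ∂_1: C_1 → C_0 sends each edge [p,q] (with p < q) to q − p.
This gives a 5×9 integer matrix of rank 4; reducing to Smith normal form yields diagonal entries (1,1,1,1).

∂_2: C_2 → C_1 sends each 2-simplex [p,q,r] to [q,r] − [p,r] + [p,q]. For instance
  ∂[1,3,4] = [3,4] − [1,4] + [1,3],
  ∂[0,2,4] = [2,4] − [0,4] + [0,2].
This gives a 9×6 integer matrix of rank 5; reducing to Smith normal form yields diagonal entries (1,1,1,1,1).

Reading off H_k = ker ∂_k / im ∂_{k+1}:

  H_0: rank C_0 − rank ∂_1 = 5 − 4 = 1, and the invariant factors of ∂_1 are all 1, so H_0 = Z.
  H_1: rank ker ∂_1 − rank ∂_2 = (9 − 4) − 5 = 0, and the invariant factors of ∂_2 are all 1, so H_1 = 0.
  H_2: rank ker ∂_2 − rank ∂_3 = (6 − 5) − 0 = 1, and there is no ∂_3, so H_2 = Z.

As a check, the Euler characteristic is 5 − 9 + 6 = 2, which agrees with 1 − 0 + 1 = 2.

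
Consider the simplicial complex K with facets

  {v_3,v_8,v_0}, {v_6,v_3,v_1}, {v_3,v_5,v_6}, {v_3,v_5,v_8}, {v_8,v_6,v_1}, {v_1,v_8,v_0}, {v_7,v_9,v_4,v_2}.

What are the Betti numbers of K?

b_0 = 2, b_1 = 1, b_2 = 0, b_3 = 0.

Fix the vertex order v_0 < v_1 < v_2 < v_3 < v_4 < v_5 < v_6 < v_7 < v_8 < v_9 and write every simplex with vertices in increasing order. Then dim K = 3 and the simplices of K are:

  0-simplices (10): [v_0], [v_1], [v_2], [v_3], [v_4], [v_5], [v_6], [v_7], [v_8], [v_9]
  1-simplices (18): (18 of them)
  2-simplices (10): [v_0,v_1,v_8], [v_0,v_3,v_8], [v_1,v_3,v_6], [v_1,v_6,v_8], [v_2,v_4,v_7], [v_2,v_4,v_9], [v_2,v_7,v_9], [v_3,v_5,v_6], [v_3,v_5,v_8], [v_4,v_7,v_9]
  3-simplices (1): [v_2,v_4,v_7,v_9]

giving chain groups C_0 ≅ Z^10, C_1 ≅ Z^18, C_2 ≅ Z^10, C_3 ≅ Z^1.

The boundary map ∂_1: C_1 → C_0 maps an edge to its endpoints' difference, ∂[p,q] = q − p. For instance
  ∂[v_2,v_7] = [v_7] − [v_2].
The 10×18 boundary matrix has rank 8 and Smith normal form diag(1,1,1,1,1,1,1,1).

∂_2: C_2 → C_1 sends each 2-simplex [p,q,r] to [q,r] − [p,r] + [p,q]. For instance
  ∂[v_1,v_6,v_8] = [v_6,v_8] − [v_1,v_8] + [v_1,v_6],
  ∂[v_2,v_7,v_9] = [v_7,v_9] − [v_2,v_9] + [v_2,v_7].
As a 18×10 matrix over Z this has rank 9, with invariant factors (1,1,1,1,1,1,1,1,1).

Boundary ∂_3: C_3 → C_2 sends each 3-simplex σ to the alternating sum Σ_i (−1)^i (σ with its i-th vertex removed). For instance
  ∂[v_2,v_4,v_7,v_9] = [v_4,v_7,v_9] − [v_2,v_7,v_9] + [v_2,v_4,v_9] − [v_2,v_4,v_7].
The resulting 10×1 matrix has rank 1, and its Smith normal form has invariant factors (1).

Now H_k = ker ∂_k / im ∂_{k+1}, so:

  H_0: rank C_0 − rank ∂_1 = 10 − 8 = 2, and the invariant factors of ∂_1 are all 1, so H_0 ≅ Z^2.
  H_1: rank ker ∂_1 − rank ∂_2 = (18 − 8) − 9 = 1, and the invariant factors of ∂_2 are all 1, so H_1 ≅ Z.
  H_2: rank ker ∂_2 − rank ∂_3 = (10 − 9) − 1 = 0, and the invariant factors of ∂_3 are all 1, so H_2 ≅ 0.
  H_3: rank ker ∂_3 − rank ∂_4 = (1 − 1) − 0 = 0, and there is no ∂_4, so H_3 ≅ 0.

As a check, the Euler characteristic is 10 − 18 + 10 − 1 = 1, which agrees with 2 − 1 + 0 − 0 = 1.

Hence the Betti numbers are b_0 = 2, b_1 = 1, b_2 = 0, b_3 = 0.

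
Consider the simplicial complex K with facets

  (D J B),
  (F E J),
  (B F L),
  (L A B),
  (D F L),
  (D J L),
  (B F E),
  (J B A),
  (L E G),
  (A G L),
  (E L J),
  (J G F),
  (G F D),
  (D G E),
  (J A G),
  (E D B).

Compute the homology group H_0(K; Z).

K has 8 vertices, 24 edges, 16 triangles.
rank ∂_0 = 0, rank ∂_1 = 7 ⇒ b_0 = 8 − 0 − 7 = 1; all invariant factors of ∂_1 are 1 so no torsion. So H_0 ≅ Z.

H_0 ≅ Z.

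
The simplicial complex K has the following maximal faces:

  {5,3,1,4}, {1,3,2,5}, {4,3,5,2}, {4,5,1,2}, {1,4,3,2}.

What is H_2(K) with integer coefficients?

H_2 ≅ 0.

Take the total order 1 < 2 < 3 < 4 < 5 on the vertex set. Then K (dimension 3) consists of the simplices:

  0-simplices (5): [1], [2], [3], [4], [5]
  1-simplices (10): [1,2], [1,3], [1,4], [1,5], [2,3], [2,4], [2,5], [3,4], [3,5], [4,5]
  2-simplices (10): [1,2,3], [1,2,4], [1,2,5], [1,3,4], [1,3,5], [1,4,5], [2,3,4], [2,3,5], [2,4,5], [3,4,5]
  3-simplices (5): [1,2,3,4], [1,2,3,5], [1,2,4,5], [1,3,4,5], [2,3,4,5]

Hence C_0 ≅ Z^5, C_1 ≅ Z^10, C_2 ≅ Z^10, C_3 ≅ Z^5.

∂_1: C_1 → C_0 is given by ∂[p,q] = [q] − [p].
The 5×10 boundary matrix has rank 4 and Smith normal form diag(1,1,1,1).

The boundary map ∂_2: C_2 → C_1 maps a triangle to the signed sum of its edges. For instance
  ∂[1,2,5] = [2,5] − [1,5] + [1,2],
  ∂[3,4,5] = [4,5] − [3,5] + [3,4].
The 10×10 boundary matrix has rank 6 and Smith normal form diag(1,1,1,1,1,1).

The boundary map ∂_3: C_3 → C_2 sends each 3-simplex σ to the alternating sum Σ_i (−1)^i (σ with its i-th vertex removed). For instance
  ∂[2,3,4,5] = [3,4,5] − [2,4,5] + [2,3,5] − [2,3,4],
  ∂[1,3,4,5] = [3,4,5] − [1,4,5] + [1,3,5] − [1,3,4].
The resulting 10×5 matrix has rank 4, and its Smith normal form has invariant factors (1,1,1,1).

Now H_k = ker ∂_k / im ∂_{k+1}, so:

  H_2: rank ker ∂_2 − rank ∂_3 = (10 − 6) − 4 = 0, and the invariant factors of ∂_3 are all 1, so H_2 ≅ 0.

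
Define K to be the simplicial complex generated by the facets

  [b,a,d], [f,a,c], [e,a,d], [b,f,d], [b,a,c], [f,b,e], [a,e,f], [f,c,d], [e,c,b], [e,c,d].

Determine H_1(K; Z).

K has 6 vertices, 15 edges, 10 triangles.
rank ∂_1 = 5, rank ∂_2 = 10 ⇒ b_1 = 15 − 5 − 10 = 0; ∂_2 has invariant factor(s) [2] giving torsion. So H_1 ≅ Z/2.

H_1 ≅ Z/2.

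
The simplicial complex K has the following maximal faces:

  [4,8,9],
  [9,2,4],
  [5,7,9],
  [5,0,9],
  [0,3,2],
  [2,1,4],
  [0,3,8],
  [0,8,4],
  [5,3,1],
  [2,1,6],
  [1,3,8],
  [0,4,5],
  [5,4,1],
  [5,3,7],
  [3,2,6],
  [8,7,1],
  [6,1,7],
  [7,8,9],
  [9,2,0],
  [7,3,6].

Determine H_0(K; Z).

Take the total order 0 < 1 < 2 < 3 < 4 < 5 < 6 < 7 < 8 < 9 on the vertex set. Then K (dimension 2) consists of the simplices:

  0-simplices (10): [0], [1], [2], [3], [4], [5], [6], [7], [8], [9]
  1-simplices (30): (30 of them)
  2-simplices (20): (20 of them)

giving chain groups C_0 ≅ Z^10, C_1 ≅ Z^30, C_2 ≅ Z^20.

∂_1: C_1 → C_0 sends each edge [p,q] (with p < q) to q − p. For instance
  ∂[2,9] = [9] − [2].
The resulting 10×30 matrix has rank 9, and its Smith normal form has invariant factors (1,1,1,1,1,1,1,1,1).

The boundary map ∂_2: C_2 → C_1 acts by ∂[p,q,r] = [q,r] − [p,r] + [p,q]. For instance
  ∂[1,2,6] = [2,6] − [1,6] + [1,2],
  ∂[0,2,9] = [2,9] − [0,9] + [0,2].
This gives a 30×20 integer matrix of rank 20; reducing to Smith normal form yields diagonal entries (1,1,1,1,1,1,1,1,1,1,1,1,1,1,1,1,1,1,1,2).

Reading off H_k = ker ∂_k / im ∂_{k+1}:

  H_0: rank C_0 − rank ∂_1 = 10 − 9 = 1, and the invariant factors of ∂_1 are all 1, so H_0 ≅ Z.

(K is a triangulation of the Klein bottle.)

H_0 ≅ Z.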